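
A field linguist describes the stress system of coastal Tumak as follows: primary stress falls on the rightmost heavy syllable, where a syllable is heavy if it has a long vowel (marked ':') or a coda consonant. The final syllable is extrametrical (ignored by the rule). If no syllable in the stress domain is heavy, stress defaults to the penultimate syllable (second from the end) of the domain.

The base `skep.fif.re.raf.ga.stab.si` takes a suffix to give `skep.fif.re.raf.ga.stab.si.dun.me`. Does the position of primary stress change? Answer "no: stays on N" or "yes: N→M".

yes: 6→8

Base `skep.fif.re.raf.ga.stab.si` (7 syllables):
  The final syllable (7, si) is extrametrical; the stress domain is syllables 1–6.
  Weights: 1 skep H, 2 fif H, 3 re L, 4 raf H, 5 ga L, 6 stab H.
  Heavy syllables in the domain: 1, 2, 4, 6. The rightmost is syllable 6 (stab).
  → primary stress on syllable 6.
Suffixed `skep.fif.re.raf.ga.stab.si.dun.me` (9 syllables):
  The final syllable (9, me) is extrametrical; the stress domain is syllables 1–8.
  Weights: 1 skep H, 2 fif H, 3 re L, 4 raf H, 5 ga L, 6 stab H, 7 si L, 8 dun H.
  Heavy syllables in the domain: 1, 2, 4, 6, 8. The rightmost is syllable 8 (dun).
  → primary stress on syllable 8.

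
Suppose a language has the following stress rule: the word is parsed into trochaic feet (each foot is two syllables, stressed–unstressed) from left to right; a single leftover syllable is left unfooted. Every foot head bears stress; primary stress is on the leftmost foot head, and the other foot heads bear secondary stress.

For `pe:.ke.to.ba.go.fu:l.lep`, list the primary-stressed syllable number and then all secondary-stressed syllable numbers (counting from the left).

Parse left to right into trochaic (ˈσσ) feet: (ˈpe:.ke) (ˈto.ba) (ˈgo.fu:l) lep. Syllable 7 is left unfooted.
Foot heads (stressed positions): 1, 3, 5.
End Rule Leftmost: primary stress on the leftmost head = syllable 1.
Secondary stress on 3, 5: ˈpe:.ke.ˌto.ba.ˌgo.fu:l.lep.

primary 1, secondary 3, 5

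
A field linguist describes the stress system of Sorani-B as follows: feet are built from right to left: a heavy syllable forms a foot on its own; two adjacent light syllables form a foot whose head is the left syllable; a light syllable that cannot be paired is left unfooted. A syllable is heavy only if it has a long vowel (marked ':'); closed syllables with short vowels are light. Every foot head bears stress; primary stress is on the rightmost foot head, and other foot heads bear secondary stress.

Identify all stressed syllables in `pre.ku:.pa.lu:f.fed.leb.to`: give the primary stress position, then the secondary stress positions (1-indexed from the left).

Weights: 1 pre L, 2 ku: H, 3 pa L, 4 lu:f H, 5 fed L, 6 leb L, 7 to L.
Parse right to left (heavy = foot alone; LL = one foot; stranded L unfooted): pre (ˈku:) pa (ˈlu:f) fed (ˈleb.to).
Foot heads: 2, 4, 6.
Primary stress on the rightmost head = syllable 6.
Secondary stress on 2, 4: pre.ˌku:.pa.ˌlu:f.fed.ˈleb.to.

primary 6, secondary 2, 4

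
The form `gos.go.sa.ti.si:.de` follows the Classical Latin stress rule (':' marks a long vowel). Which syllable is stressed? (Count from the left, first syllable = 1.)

5

Classical Latin: stress the penult if heavy (long vowel or closed), else the antepenult.
Weights: 4 ti L, 5 si: H, 6 de L.
The penult (syllable 5, si:) is heavy, so it takes stress.
Stress on syllable 5: gos.go.sa.ti.ˈsi:.de.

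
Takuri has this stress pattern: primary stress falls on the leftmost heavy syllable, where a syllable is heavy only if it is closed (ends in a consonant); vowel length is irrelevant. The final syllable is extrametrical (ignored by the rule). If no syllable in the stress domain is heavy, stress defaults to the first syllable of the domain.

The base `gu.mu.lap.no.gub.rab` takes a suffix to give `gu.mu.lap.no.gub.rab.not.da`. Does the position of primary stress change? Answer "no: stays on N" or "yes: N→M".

Base `gu.mu.lap.no.gub.rab` (6 syllables):
  The final syllable (6, rab) is extrametrical; the stress domain is syllables 1–5.
  Weights: 1 gu L, 2 mu L, 3 lap H, 4 no L, 5 gub H.
  Heavy syllables in the domain: 3, 5. The leftmost is syllable 3 (lap).
  → primary stress on syllable 3.
Suffixed `gu.mu.lap.no.gub.rab.not.da` (8 syllables):
  The final syllable (8, da) is extrametrical; the stress domain is syllables 1–7.
  Weights: 1 gu L, 2 mu L, 3 lap H, 4 no L, 5 gub H, 6 rab H, 7 not H.
  Heavy syllables in the domain: 3, 5, 6, 7. The leftmost is syllable 3 (lap).
  → primary stress on syllable 3.

no: stays on 3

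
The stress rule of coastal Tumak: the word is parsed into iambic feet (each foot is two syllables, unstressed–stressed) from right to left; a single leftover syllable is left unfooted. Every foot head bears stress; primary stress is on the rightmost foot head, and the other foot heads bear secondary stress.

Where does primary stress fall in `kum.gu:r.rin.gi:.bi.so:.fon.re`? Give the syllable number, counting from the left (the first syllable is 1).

Parse right to left into iambic (σˈσ) feet: (kum.ˈgu:r) (rin.ˈgi:) (bi.ˈso:) (fon.ˈre).
Foot heads (stressed positions): 2, 4, 6, 8.
End Rule Rightmost: primary stress on the rightmost head = syllable 8.
Primary stress: syllable 8 → kum.gu:r.rin.gi:.bi.so:.fon.ˈre.

8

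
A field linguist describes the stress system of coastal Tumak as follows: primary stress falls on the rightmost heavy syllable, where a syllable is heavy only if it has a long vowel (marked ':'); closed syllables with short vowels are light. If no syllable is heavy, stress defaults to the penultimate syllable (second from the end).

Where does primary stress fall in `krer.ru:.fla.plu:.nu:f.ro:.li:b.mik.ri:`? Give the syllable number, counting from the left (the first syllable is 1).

Weights: 1 krer L, 2 ru: H, 3 fla L, 4 plu: H, 5 nu:f H, 6 ro: H, 7 li:b H, 8 mik L, 9 ri: H.
Heavy syllables in the domain: 2, 4, 5, 6, 7, 9. The rightmost is syllable 9 (ri:).
Primary stress: syllable 9 → krer.ru:.fla.plu:.nu:f.ro:.li:b.mik.ˈri:.

9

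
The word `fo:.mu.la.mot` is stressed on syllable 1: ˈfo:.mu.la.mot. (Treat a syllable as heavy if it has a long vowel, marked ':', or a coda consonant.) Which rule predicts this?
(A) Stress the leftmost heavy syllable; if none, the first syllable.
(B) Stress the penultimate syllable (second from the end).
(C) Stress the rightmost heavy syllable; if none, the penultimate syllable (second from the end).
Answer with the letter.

A

Rule A → syllable 1 ✓.
Rule B → syllable 3 (observed: 1).
Rule C → syllable 4 (observed: 1).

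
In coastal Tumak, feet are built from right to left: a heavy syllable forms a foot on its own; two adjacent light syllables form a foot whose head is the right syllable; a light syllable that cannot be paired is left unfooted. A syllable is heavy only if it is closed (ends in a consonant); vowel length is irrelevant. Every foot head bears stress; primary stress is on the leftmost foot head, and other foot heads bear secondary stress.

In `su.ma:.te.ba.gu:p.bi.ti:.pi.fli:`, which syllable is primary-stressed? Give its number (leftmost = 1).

2

Weights: 1 su L, 2 ma: L, 3 te L, 4 ba L, 5 gu:p H, 6 bi L, 7 ti: L, 8 pi L, 9 fli: L.
Parse right to left (heavy = foot alone; LL = one foot; stranded L unfooted): (su.ˈma:) (te.ˈba) (ˈgu:p) (bi.ˈti:) (pi.ˈfli:).
Foot heads: 2, 4, 5, 7, 9.
Primary stress on the leftmost head = syllable 2.
Primary stress: syllable 2 → su.ˈma:.te.ba.gu:p.bi.ti:.pi.fli:.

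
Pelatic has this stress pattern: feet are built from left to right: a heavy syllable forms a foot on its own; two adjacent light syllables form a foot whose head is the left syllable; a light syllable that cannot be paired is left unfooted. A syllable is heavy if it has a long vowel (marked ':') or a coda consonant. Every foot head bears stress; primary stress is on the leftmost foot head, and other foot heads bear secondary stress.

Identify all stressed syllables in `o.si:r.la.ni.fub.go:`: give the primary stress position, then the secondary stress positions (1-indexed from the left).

primary 2, secondary 3, 5, 6

Weights: 1 o L, 2 si:r H, 3 la L, 4 ni L, 5 fub H, 6 go: H.
Parse left to right (heavy = foot alone; LL = one foot; stranded L unfooted): o (ˈsi:r) (ˈla.ni) (ˈfub) (ˈgo:).
Foot heads: 2, 3, 5, 6.
Primary stress on the leftmost head = syllable 2.
Secondary stress on 3, 5, 6: o.ˈsi:r.ˌla.ni.ˌfub.ˌgo:.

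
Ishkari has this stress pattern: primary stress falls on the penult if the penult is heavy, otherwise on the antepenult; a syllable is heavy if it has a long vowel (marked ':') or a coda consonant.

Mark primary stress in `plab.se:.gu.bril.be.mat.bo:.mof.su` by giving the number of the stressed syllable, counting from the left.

8

Weights: 7 bo: H, 8 mof H, 9 su L.
The penult (syllable 8, mof) is heavy, so it takes stress.
Primary stress: syllable 8 → plab.se:.gu.bril.be.mat.bo:.ˈmof.su.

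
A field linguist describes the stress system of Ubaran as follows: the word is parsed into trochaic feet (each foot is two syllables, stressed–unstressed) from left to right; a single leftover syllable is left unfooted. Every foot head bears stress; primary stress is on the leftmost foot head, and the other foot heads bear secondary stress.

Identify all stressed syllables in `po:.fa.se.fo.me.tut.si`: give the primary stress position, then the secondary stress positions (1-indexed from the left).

primary 1, secondary 3, 5

Parse left to right into trochaic (ˈσσ) feet: (ˈpo:.fa) (ˈse.fo) (ˈme.tut) si. Syllable 7 is left unfooted.
Foot heads (stressed positions): 1, 3, 5.
End Rule Leftmost: primary stress on the leftmost head = syllable 1.
Secondary stress on 3, 5: ˈpo:.fa.ˌse.fo.ˌme.tut.si.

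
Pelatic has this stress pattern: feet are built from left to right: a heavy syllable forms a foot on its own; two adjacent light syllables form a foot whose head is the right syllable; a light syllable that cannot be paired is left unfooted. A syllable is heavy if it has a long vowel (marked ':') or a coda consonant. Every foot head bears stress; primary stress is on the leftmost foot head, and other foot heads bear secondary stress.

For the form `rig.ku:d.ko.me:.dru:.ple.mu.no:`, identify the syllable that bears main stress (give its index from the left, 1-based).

Weights: 1 rig H, 2 ku:d H, 3 ko L, 4 me: H, 5 dru: H, 6 ple L, 7 mu L, 8 no: H.
Parse left to right (heavy = foot alone; LL = one foot; stranded L unfooted): (ˈrig) (ˈku:d) ko (ˈme:) (ˈdru:) (ple.ˈmu) (ˈno:).
Foot heads: 1, 2, 4, 5, 7, 8.
Primary stress on the leftmost head = syllable 1.
Primary stress: syllable 1 → ˈrig.ku:d.ko.me:.dru:.ple.mu.no:.

1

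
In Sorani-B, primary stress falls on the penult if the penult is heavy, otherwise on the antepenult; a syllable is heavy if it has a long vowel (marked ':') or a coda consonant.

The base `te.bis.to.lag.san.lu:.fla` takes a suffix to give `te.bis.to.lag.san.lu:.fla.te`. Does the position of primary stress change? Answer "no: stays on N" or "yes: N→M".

no: stays on 6

Base `te.bis.to.lag.san.lu:.fla` (7 syllables):
  Weights: 5 san H, 6 lu: H, 7 fla L.
  The penult (syllable 6, lu:) is heavy, so it takes stress.
  → primary stress on syllable 6.
Suffixed `te.bis.to.lag.san.lu:.fla.te` (8 syllables):
  Weights: 6 lu: H, 7 fla L, 8 te L.
  The penult (syllable 7, fla) is light, so stress falls on the antepenult (syllable 6, lu:).
  → primary stress on syllable 6.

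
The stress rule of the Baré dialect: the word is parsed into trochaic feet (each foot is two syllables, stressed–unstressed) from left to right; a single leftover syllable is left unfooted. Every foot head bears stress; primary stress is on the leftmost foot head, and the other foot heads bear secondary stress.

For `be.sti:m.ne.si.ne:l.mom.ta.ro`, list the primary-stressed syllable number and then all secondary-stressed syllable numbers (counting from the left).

Parse left to right into trochaic (ˈσσ) feet: (ˈbe.sti:m) (ˈne.si) (ˈne:l.mom) (ˈta.ro).
Foot heads (stressed positions): 1, 3, 5, 7.
End Rule Leftmost: primary stress on the leftmost head = syllable 1.
Secondary stress on 3, 5, 7: ˈbe.sti:m.ˌne.si.ˌne:l.mom.ˌta.ro.

primary 1, secondary 3, 5, 7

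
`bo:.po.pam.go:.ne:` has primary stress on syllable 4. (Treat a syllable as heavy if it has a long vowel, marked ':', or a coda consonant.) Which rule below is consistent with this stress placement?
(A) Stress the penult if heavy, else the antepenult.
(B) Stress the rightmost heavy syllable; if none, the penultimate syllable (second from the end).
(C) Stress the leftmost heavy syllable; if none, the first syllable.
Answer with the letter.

Rule A → syllable 4 ✓.
Rule B → syllable 5 (observed: 4).
Rule C → syllable 1 (observed: 4).

A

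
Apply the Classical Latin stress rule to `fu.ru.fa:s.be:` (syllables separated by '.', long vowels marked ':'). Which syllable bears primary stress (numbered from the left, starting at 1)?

3

Classical Latin: stress the penult if heavy (long vowel or closed), else the antepenult.
Weights: 2 ru L, 3 fa:s H, 4 be: H.
The penult (syllable 3, fa:s) is heavy, so it takes stress.
Stress on syllable 3: fu.ru.ˈfa:s.be:.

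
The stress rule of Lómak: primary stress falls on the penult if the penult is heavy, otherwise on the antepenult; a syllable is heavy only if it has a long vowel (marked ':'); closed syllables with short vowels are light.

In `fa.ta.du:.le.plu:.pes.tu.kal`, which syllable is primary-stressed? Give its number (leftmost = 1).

6

Weights: 6 pes L, 7 tu L, 8 kal L.
The penult (syllable 7, tu) is light, so stress falls on the antepenult (syllable 6, pes).
Primary stress: syllable 6 → fa.ta.du:.le.plu:.ˈpes.tu.kal.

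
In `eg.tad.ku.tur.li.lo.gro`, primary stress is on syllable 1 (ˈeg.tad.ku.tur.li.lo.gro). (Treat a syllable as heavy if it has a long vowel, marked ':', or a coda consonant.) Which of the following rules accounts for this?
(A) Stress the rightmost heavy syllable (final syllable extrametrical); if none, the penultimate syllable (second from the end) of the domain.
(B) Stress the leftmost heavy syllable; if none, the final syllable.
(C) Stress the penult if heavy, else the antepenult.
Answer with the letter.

B

Rule A → syllable 4 (observed: 1).
Rule B → syllable 1 ✓.
Rule C → syllable 5 (observed: 1).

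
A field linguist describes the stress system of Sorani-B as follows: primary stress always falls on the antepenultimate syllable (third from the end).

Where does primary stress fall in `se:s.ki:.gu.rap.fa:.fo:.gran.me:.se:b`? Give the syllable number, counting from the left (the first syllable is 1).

The word has 9 syllables; the antepenultimate syllable (third from the end) is syllable 7 (gran).
Primary stress: syllable 7 → se:s.ki:.gu.rap.fa:.fo:.ˈgran.me:.se:b.

7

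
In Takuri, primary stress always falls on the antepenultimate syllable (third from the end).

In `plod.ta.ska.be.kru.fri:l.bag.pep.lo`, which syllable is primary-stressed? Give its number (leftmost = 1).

The word has 9 syllables; the antepenultimate syllable (third from the end) is syllable 7 (bag).
Primary stress: syllable 7 → plod.ta.ska.be.kru.fri:l.ˈbag.pep.lo.

7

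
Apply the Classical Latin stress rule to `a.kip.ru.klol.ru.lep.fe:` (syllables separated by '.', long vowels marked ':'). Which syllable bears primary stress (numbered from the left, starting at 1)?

6

Classical Latin: stress the penult if heavy (long vowel or closed), else the antepenult.
Weights: 5 ru L, 6 lep H, 7 fe: H.
The penult (syllable 6, lep) is heavy, so it takes stress.
Stress on syllable 6: a.kip.ru.klol.ru.ˈlep.fe:.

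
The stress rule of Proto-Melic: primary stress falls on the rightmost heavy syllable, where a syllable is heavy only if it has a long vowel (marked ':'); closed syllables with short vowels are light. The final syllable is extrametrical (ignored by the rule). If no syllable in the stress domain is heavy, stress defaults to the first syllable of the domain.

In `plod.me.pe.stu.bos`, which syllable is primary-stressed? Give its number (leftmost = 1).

1

The final syllable (5, bos) is extrametrical; the stress domain is syllables 1–4.
Weights: 1 plod L, 2 me L, 3 pe L, 4 stu L.
No heavy syllable in the domain; default to the first syllable of the domain = syllable 1.
Primary stress: syllable 1 → ˈplod.me.pe.stu.bos.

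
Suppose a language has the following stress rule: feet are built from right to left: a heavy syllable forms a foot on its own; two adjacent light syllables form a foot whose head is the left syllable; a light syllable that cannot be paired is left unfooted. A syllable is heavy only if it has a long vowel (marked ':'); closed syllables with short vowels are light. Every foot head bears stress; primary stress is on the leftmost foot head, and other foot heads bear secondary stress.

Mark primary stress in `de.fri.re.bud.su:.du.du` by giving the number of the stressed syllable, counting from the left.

1

Weights: 1 de L, 2 fri L, 3 re L, 4 bud L, 5 su: H, 6 du L, 7 du L.
Parse right to left (heavy = foot alone; LL = one foot; stranded L unfooted): (ˈde.fri) (ˈre.bud) (ˈsu:) (ˈdu.du).
Foot heads: 1, 3, 5, 6.
Primary stress on the leftmost head = syllable 1.
Primary stress: syllable 1 → ˈde.fri.re.bud.su:.du.du.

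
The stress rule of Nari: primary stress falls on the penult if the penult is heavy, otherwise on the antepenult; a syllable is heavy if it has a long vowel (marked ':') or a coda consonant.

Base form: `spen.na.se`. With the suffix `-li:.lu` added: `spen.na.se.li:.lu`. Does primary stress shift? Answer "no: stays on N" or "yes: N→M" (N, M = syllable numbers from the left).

Base `spen.na.se` (3 syllables):
  Weights: 1 spen H, 2 na L, 3 se L.
  The penult (syllable 2, na) is light, so stress falls on the antepenult (syllable 1, spen).
  → primary stress on syllable 1.
Suffixed `spen.na.se.li:.lu` (5 syllables):
  Weights: 3 se L, 4 li: H, 5 lu L.
  The penult (syllable 4, li:) is heavy, so it takes stress.
  → primary stress on syllable 4.

yes: 1→4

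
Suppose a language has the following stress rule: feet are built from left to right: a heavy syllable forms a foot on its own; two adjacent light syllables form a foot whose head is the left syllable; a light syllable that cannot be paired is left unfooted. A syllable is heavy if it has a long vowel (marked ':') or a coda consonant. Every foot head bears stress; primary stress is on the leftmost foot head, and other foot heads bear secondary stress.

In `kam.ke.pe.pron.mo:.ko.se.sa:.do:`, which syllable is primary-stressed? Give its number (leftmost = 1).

1

Weights: 1 kam H, 2 ke L, 3 pe L, 4 pron H, 5 mo: H, 6 ko L, 7 se L, 8 sa: H, 9 do: H.
Parse left to right (heavy = foot alone; LL = one foot; stranded L unfooted): (ˈkam) (ˈke.pe) (ˈpron) (ˈmo:) (ˈko.se) (ˈsa:) (ˈdo:).
Foot heads: 1, 2, 4, 5, 6, 8, 9.
Primary stress on the leftmost head = syllable 1.
Primary stress: syllable 1 → ˈkam.ke.pe.pron.mo:.ko.se.sa:.do:.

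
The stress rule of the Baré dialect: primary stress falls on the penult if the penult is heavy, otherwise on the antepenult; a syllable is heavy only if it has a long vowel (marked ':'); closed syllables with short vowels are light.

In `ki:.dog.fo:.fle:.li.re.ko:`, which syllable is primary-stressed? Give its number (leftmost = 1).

5

Weights: 5 li L, 6 re L, 7 ko: H.
The penult (syllable 6, re) is light, so stress falls on the antepenult (syllable 5, li).
Primary stress: syllable 5 → ki:.dog.fo:.fle:.ˈli.re.ko:.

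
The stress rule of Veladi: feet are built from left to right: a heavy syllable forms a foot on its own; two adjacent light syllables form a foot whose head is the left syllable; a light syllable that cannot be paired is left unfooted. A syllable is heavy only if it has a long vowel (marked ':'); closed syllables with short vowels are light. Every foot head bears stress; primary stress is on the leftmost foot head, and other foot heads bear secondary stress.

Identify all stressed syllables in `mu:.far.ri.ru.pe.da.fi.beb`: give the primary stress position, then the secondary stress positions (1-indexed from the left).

primary 1, secondary 2, 4, 6

Weights: 1 mu: H, 2 far L, 3 ri L, 4 ru L, 5 pe L, 6 da L, 7 fi L, 8 beb L.
Parse left to right (heavy = foot alone; LL = one foot; stranded L unfooted): (ˈmu:) (ˈfar.ri) (ˈru.pe) (ˈda.fi) beb.
Foot heads: 1, 2, 4, 6.
Primary stress on the leftmost head = syllable 1.
Secondary stress on 2, 4, 6: ˈmu:.ˌfar.ri.ˌru.pe.ˌda.fi.beb.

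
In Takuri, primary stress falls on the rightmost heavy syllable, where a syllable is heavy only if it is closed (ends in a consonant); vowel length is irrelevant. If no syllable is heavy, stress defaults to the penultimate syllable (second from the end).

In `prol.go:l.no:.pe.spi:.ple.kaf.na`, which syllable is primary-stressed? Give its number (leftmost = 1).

7

Weights: 1 prol H, 2 go:l H, 3 no: L, 4 pe L, 5 spi: L, 6 ple L, 7 kaf H, 8 na L.
Heavy syllables in the domain: 1, 2, 7. The rightmost is syllable 7 (kaf).
Primary stress: syllable 7 → prol.go:l.no:.pe.spi:.ple.ˈkaf.na.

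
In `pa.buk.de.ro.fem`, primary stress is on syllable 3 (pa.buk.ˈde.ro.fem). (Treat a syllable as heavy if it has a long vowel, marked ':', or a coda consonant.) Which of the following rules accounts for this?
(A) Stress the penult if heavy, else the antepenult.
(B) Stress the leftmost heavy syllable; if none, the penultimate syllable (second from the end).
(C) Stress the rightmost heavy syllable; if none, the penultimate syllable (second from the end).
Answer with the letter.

A

Rule A → syllable 3 ✓.
Rule B → syllable 2 (observed: 3).
Rule C → syllable 5 (observed: 3).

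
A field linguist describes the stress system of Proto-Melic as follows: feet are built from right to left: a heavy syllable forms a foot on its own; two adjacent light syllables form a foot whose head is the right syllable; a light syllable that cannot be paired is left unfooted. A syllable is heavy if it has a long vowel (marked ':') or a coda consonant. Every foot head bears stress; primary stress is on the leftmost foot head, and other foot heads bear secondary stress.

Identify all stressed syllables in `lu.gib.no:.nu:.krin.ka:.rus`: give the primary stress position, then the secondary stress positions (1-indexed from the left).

primary 2, secondary 3, 4, 5, 6, 7

Weights: 1 lu L, 2 gib H, 3 no: H, 4 nu: H, 5 krin H, 6 ka: H, 7 rus H.
Parse right to left (heavy = foot alone; LL = one foot; stranded L unfooted): lu (ˈgib) (ˈno:) (ˈnu:) (ˈkrin) (ˈka:) (ˈrus).
Foot heads: 2, 3, 4, 5, 6, 7.
Primary stress on the leftmost head = syllable 2.
Secondary stress on 3, 4, 5, 6, 7: lu.ˈgib.ˌno:.ˌnu:.ˌkrin.ˌka:.ˌrus.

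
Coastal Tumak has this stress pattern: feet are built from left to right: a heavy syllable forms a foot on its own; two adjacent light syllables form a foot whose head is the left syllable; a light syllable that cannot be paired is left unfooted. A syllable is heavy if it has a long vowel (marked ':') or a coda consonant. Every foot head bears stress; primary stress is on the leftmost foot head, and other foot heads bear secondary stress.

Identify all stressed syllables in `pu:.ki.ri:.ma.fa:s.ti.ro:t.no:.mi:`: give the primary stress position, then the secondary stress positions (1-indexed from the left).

primary 1, secondary 3, 5, 7, 8, 9

Weights: 1 pu: H, 2 ki L, 3 ri: H, 4 ma L, 5 fa:s H, 6 ti L, 7 ro:t H, 8 no: H, 9 mi: H.
Parse left to right (heavy = foot alone; LL = one foot; stranded L unfooted): (ˈpu:) ki (ˈri:) ma (ˈfa:s) ti (ˈro:t) (ˈno:) (ˈmi:).
Foot heads: 1, 3, 5, 7, 8, 9.
Primary stress on the leftmost head = syllable 1.
Secondary stress on 3, 5, 7, 8, 9: ˈpu:.ki.ˌri:.ma.ˌfa:s.ti.ˌro:t.ˌno:.ˌmi:.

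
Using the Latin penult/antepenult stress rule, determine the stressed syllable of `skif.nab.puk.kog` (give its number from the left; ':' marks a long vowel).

3

Classical Latin: stress the penult if heavy (long vowel or closed), else the antepenult.
Weights: 2 nab H, 3 puk H, 4 kog H.
The penult (syllable 3, puk) is heavy, so it takes stress.
Stress on syllable 3: skif.nab.ˈpuk.kog.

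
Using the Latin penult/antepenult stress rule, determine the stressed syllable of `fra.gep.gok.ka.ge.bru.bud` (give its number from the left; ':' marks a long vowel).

Classical Latin: stress the penult if heavy (long vowel or closed), else the antepenult.
Weights: 5 ge L, 6 bru L, 7 bud H.
The penult (syllable 6, bru) is light, so stress falls on the antepenult (syllable 5, ge).
Stress on syllable 5: fra.gep.gok.ka.ˈge.bru.bud.

5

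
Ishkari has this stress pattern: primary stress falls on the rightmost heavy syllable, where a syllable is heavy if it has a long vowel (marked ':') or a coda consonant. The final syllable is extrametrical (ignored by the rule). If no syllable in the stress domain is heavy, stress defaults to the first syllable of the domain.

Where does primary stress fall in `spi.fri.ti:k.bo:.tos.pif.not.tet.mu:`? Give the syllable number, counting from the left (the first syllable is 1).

The final syllable (9, mu:) is extrametrical; the stress domain is syllables 1–8.
Weights: 1 spi L, 2 fri L, 3 ti:k H, 4 bo: H, 5 tos H, 6 pif H, 7 not H, 8 tet H.
Heavy syllables in the domain: 3, 4, 5, 6, 7, 8. The rightmost is syllable 8 (tet).
Primary stress: syllable 8 → spi.fri.ti:k.bo:.tos.pif.not.ˈtet.mu:.

8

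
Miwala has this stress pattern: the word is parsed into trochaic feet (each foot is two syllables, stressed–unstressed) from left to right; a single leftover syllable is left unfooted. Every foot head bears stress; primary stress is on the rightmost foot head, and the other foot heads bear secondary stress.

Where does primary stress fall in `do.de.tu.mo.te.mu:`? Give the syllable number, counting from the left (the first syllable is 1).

5

Parse left to right into trochaic (ˈσσ) feet: (ˈdo.de) (ˈtu.mo) (ˈte.mu:).
Foot heads (stressed positions): 1, 3, 5.
End Rule Rightmost: primary stress on the rightmost head = syllable 5.
Primary stress: syllable 5 → do.de.tu.mo.ˈte.mu:.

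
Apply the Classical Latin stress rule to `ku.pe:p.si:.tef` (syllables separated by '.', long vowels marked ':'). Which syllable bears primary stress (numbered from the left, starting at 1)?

3

Classical Latin: stress the penult if heavy (long vowel or closed), else the antepenult.
Weights: 2 pe:p H, 3 si: H, 4 tef H.
The penult (syllable 3, si:) is heavy, so it takes stress.
Stress on syllable 3: ku.pe:p.ˈsi:.tef.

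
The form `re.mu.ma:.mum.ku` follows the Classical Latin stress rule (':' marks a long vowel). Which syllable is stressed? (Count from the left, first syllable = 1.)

4

Classical Latin: stress the penult if heavy (long vowel or closed), else the antepenult.
Weights: 3 ma: H, 4 mum H, 5 ku L.
The penult (syllable 4, mum) is heavy, so it takes stress.
Stress on syllable 4: re.mu.ma:.ˈmum.ku.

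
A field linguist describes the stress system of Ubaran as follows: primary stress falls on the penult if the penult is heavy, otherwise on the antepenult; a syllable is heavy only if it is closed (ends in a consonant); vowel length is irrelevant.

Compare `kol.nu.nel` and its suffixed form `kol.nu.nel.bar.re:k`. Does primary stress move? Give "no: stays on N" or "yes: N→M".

Base `kol.nu.nel` (3 syllables):
  Weights: 1 kol H, 2 nu L, 3 nel H.
  The penult (syllable 2, nu) is light, so stress falls on the antepenult (syllable 1, kol).
  → primary stress on syllable 1.
Suffixed `kol.nu.nel.bar.re:k` (5 syllables):
  Weights: 3 nel H, 4 bar H, 5 re:k H.
  The penult (syllable 4, bar) is heavy, so it takes stress.
  → primary stress on syllable 4.

yes: 1→4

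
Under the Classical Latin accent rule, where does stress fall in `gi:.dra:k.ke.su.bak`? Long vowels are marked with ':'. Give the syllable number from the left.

3

Classical Latin: stress the penult if heavy (long vowel or closed), else the antepenult.
Weights: 3 ke L, 4 su L, 5 bak H.
The penult (syllable 4, su) is light, so stress falls on the antepenult (syllable 3, ke).
Stress on syllable 3: gi:.dra:k.ˈke.su.bak.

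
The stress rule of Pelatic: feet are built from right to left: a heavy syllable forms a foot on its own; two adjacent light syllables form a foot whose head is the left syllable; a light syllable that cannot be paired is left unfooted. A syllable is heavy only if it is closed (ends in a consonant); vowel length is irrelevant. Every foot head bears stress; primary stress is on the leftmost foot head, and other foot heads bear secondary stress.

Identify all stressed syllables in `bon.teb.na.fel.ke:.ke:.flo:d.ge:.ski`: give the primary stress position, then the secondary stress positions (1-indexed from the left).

primary 1, secondary 2, 4, 5, 7, 8

Weights: 1 bon H, 2 teb H, 3 na L, 4 fel H, 5 ke: L, 6 ke: L, 7 flo:d H, 8 ge: L, 9 ski L.
Parse right to left (heavy = foot alone; LL = one foot; stranded L unfooted): (ˈbon) (ˈteb) na (ˈfel) (ˈke:.ke:) (ˈflo:d) (ˈge:.ski).
Foot heads: 1, 2, 4, 5, 7, 8.
Primary stress on the leftmost head = syllable 1.
Secondary stress on 2, 4, 5, 7, 8: ˈbon.ˌteb.na.ˌfel.ˌke:.ke:.ˌflo:d.ˌge:.ski.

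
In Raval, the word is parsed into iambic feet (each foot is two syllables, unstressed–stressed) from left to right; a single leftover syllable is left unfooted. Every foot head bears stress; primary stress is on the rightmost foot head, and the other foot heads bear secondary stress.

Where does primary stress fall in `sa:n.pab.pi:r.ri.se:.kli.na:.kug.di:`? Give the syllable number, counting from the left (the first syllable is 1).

8

Parse left to right into iambic (σˈσ) feet: (sa:n.ˈpab) (pi:r.ˈri) (se:.ˈkli) (na:.ˈkug) di:. Syllable 9 is left unfooted.
Foot heads (stressed positions): 2, 4, 6, 8.
End Rule Rightmost: primary stress on the rightmost head = syllable 8.
Primary stress: syllable 8 → sa:n.pab.pi:r.ri.se:.kli.na:.ˈkug.di:.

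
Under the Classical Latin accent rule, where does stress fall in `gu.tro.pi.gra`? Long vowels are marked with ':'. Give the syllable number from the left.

Classical Latin: stress the penult if heavy (long vowel or closed), else the antepenult.
Weights: 2 tro L, 3 pi L, 4 gra L.
The penult (syllable 3, pi) is light, so stress falls on the antepenult (syllable 2, tro).
Stress on syllable 2: gu.ˈtro.pi.gra.

2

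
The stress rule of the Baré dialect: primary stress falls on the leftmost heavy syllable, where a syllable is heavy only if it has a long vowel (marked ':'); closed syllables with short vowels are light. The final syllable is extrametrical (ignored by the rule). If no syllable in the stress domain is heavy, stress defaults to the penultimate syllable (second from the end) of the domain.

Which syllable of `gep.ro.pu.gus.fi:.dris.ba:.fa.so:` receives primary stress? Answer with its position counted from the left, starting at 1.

The final syllable (9, so:) is extrametrical; the stress domain is syllables 1–8.
Weights: 1 gep L, 2 ro L, 3 pu L, 4 gus L, 5 fi: H, 6 dris L, 7 ba: H, 8 fa L.
Heavy syllables in the domain: 5, 7. The leftmost is syllable 5 (fi:).
Primary stress: syllable 5 → gep.ro.pu.gus.ˈfi:.dris.ba:.fa.so:.

5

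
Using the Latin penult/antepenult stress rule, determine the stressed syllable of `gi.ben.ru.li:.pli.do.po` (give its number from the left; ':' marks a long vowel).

5

Classical Latin: stress the penult if heavy (long vowel or closed), else the antepenult.
Weights: 5 pli L, 6 do L, 7 po L.
The penult (syllable 6, do) is light, so stress falls on the antepenult (syllable 5, pli).
Stress on syllable 5: gi.ben.ru.li:.ˈpli.do.po.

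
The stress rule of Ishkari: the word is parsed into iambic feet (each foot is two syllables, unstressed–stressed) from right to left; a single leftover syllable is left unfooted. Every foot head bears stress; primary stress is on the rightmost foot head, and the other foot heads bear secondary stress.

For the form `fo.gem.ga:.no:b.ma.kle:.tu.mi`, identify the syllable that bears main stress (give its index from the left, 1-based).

8

Parse right to left into iambic (σˈσ) feet: (fo.ˈgem) (ga:.ˈno:b) (ma.ˈkle:) (tu.ˈmi).
Foot heads (stressed positions): 2, 4, 6, 8.
End Rule Rightmost: primary stress on the rightmost head = syllable 8.
Primary stress: syllable 8 → fo.gem.ga:.no:b.ma.kle:.tu.ˈmi.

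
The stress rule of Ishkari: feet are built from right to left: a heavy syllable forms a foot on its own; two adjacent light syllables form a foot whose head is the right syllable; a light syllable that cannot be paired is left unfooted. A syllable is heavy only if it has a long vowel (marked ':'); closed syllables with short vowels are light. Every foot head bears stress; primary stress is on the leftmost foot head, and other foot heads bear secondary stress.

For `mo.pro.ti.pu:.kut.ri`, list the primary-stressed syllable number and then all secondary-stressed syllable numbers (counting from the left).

Weights: 1 mo L, 2 pro L, 3 ti L, 4 pu: H, 5 kut L, 6 ri L.
Parse right to left (heavy = foot alone; LL = one foot; stranded L unfooted): mo (pro.ˈti) (ˈpu:) (kut.ˈri).
Foot heads: 3, 4, 6.
Primary stress on the leftmost head = syllable 3.
Secondary stress on 4, 6: mo.pro.ˈti.ˌpu:.kut.ˌri.

primary 3, secondary 4, 6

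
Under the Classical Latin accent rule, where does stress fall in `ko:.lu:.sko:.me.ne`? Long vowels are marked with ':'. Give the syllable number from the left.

3

Classical Latin: stress the penult if heavy (long vowel or closed), else the antepenult.
Weights: 3 sko: H, 4 me L, 5 ne L.
The penult (syllable 4, me) is light, so stress falls on the antepenult (syllable 3, sko:).
Stress on syllable 3: ko:.lu:.ˈsko:.me.ne.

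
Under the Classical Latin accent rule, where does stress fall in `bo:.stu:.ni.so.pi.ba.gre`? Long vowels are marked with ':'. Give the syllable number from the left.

Classical Latin: stress the penult if heavy (long vowel or closed), else the antepenult.
Weights: 5 pi L, 6 ba L, 7 gre L.
The penult (syllable 6, ba) is light, so stress falls on the antepenult (syllable 5, pi).
Stress on syllable 5: bo:.stu:.ni.so.ˈpi.ba.gre.

5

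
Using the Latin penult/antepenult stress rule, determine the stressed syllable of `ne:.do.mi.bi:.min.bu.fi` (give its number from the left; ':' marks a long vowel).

5

Classical Latin: stress the penult if heavy (long vowel or closed), else the antepenult.
Weights: 5 min H, 6 bu L, 7 fi L.
The penult (syllable 6, bu) is light, so stress falls on the antepenult (syllable 5, min).
Stress on syllable 5: ne:.do.mi.bi:.ˈmin.bu.fi.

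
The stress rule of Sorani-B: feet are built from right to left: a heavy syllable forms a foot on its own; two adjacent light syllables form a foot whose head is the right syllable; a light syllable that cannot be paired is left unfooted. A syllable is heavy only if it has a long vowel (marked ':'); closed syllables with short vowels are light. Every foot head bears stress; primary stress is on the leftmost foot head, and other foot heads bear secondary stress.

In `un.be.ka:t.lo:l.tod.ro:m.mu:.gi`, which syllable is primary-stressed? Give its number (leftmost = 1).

Weights: 1 un L, 2 be L, 3 ka:t H, 4 lo:l H, 5 tod L, 6 ro:m H, 7 mu: H, 8 gi L.
Parse right to left (heavy = foot alone; LL = one foot; stranded L unfooted): (un.ˈbe) (ˈka:t) (ˈlo:l) tod (ˈro:m) (ˈmu:) gi.
Foot heads: 2, 3, 4, 6, 7.
Primary stress on the leftmost head = syllable 2.
Primary stress: syllable 2 → un.ˈbe.ka:t.lo:l.tod.ro:m.mu:.gi.

2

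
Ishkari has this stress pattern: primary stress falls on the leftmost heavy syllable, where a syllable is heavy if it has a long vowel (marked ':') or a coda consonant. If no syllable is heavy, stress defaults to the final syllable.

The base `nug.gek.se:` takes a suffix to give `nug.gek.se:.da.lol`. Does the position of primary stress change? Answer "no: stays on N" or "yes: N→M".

Base `nug.gek.se:` (3 syllables):
  Weights: 1 nug H, 2 gek H, 3 se: H.
  Heavy syllables in the domain: 1, 2, 3. The leftmost is syllable 1 (nug).
  → primary stress on syllable 1.
Suffixed `nug.gek.se:.da.lol` (5 syllables):
  Weights: 1 nug H, 2 gek H, 3 se: H, 4 da L, 5 lol H.
  Heavy syllables in the domain: 1, 2, 3, 5. The leftmost is syllable 1 (nug).
  → primary stress on syllable 1.

no: stays on 1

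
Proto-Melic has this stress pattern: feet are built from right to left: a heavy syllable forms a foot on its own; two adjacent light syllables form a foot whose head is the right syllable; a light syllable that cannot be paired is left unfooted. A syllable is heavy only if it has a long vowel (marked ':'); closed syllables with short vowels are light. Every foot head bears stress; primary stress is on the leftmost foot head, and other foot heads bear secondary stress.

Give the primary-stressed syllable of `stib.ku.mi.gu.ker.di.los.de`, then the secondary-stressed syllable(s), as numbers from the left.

Weights: 1 stib L, 2 ku L, 3 mi L, 4 gu L, 5 ker L, 6 di L, 7 los L, 8 de L.
Parse right to left (heavy = foot alone; LL = one foot; stranded L unfooted): (stib.ˈku) (mi.ˈgu) (ker.ˈdi) (los.ˈde).
Foot heads: 2, 4, 6, 8.
Primary stress on the leftmost head = syllable 2.
Secondary stress on 4, 6, 8: stib.ˈku.mi.ˌgu.ker.ˌdi.los.ˌde.

primary 2, secondary 4, 6, 8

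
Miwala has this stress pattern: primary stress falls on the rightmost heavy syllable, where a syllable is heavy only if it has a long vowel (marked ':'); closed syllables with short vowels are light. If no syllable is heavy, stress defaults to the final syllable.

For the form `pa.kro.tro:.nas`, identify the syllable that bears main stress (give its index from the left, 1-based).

Weights: 1 pa L, 2 kro L, 3 tro: H, 4 nas L.
Heavy syllables in the domain: 3. The rightmost is syllable 3 (tro:).
Primary stress: syllable 3 → pa.kro.ˈtro:.nas.

3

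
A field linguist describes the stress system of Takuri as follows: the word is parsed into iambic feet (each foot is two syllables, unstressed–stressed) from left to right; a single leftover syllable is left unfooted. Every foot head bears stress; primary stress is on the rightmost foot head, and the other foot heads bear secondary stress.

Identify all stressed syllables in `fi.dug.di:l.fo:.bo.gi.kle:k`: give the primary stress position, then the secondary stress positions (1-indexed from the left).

primary 6, secondary 2, 4

Parse left to right into iambic (σˈσ) feet: (fi.ˈdug) (di:l.ˈfo:) (bo.ˈgi) kle:k. Syllable 7 is left unfooted.
Foot heads (stressed positions): 2, 4, 6.
End Rule Rightmost: primary stress on the rightmost head = syllable 6.
Secondary stress on 2, 4: fi.ˌdug.di:l.ˌfo:.bo.ˈgi.kle:k.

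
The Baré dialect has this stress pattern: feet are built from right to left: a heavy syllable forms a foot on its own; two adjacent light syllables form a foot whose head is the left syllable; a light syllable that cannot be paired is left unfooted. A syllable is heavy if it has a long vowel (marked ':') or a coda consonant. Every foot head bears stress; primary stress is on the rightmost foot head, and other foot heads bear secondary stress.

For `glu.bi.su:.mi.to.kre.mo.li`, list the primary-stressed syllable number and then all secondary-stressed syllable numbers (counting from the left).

primary 7, secondary 1, 3, 5

Weights: 1 glu L, 2 bi L, 3 su: H, 4 mi L, 5 to L, 6 kre L, 7 mo L, 8 li L.
Parse right to left (heavy = foot alone; LL = one foot; stranded L unfooted): (ˈglu.bi) (ˈsu:) mi (ˈto.kre) (ˈmo.li).
Foot heads: 1, 3, 5, 7.
Primary stress on the rightmost head = syllable 7.
Secondary stress on 1, 3, 5: ˌglu.bi.ˌsu:.mi.ˌto.kre.ˈmo.li.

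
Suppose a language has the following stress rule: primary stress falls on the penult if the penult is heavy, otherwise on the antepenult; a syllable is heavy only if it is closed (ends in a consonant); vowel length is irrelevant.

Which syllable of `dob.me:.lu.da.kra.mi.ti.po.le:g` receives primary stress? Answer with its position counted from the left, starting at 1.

Weights: 7 ti L, 8 po L, 9 le:g H.
The penult (syllable 8, po) is light, so stress falls on the antepenult (syllable 7, ti).
Primary stress: syllable 7 → dob.me:.lu.da.kra.mi.ˈti.po.le:g.

7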